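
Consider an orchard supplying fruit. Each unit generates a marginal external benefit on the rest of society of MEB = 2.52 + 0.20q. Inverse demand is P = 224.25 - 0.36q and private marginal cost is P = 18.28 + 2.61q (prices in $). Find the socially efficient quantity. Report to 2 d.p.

q* = 75.27

Social marginal cost = private MC − MEB = 15.76 + 2.41q.
Set SMC = demand: 15.76 + 2.41q = 224.25 - 0.36q → q* = 75.2671.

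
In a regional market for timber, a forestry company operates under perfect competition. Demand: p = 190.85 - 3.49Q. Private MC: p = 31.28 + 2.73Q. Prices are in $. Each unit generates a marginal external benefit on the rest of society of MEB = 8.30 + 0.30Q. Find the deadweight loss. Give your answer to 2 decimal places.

DWL = $21.61

Market equilibrium (private): 31.28 + 2.73Q = 190.85 - 3.49Q → Q_m = 25.6543.
Social marginal cost = private MC − MEB = 22.98 + 2.43Q.
Set SMC = demand: 22.98 + 2.43Q = 190.85 - 3.49Q → Q* = 28.3564.
The welfare-loss triangle has base |Q_m − Q*| and height MEB(Q_m) (the vertical gap between SMC and demand is zero at Q* and MEB at Q_m).
DWL = ½ × 2.7021 × 15.9963 = 21.6118.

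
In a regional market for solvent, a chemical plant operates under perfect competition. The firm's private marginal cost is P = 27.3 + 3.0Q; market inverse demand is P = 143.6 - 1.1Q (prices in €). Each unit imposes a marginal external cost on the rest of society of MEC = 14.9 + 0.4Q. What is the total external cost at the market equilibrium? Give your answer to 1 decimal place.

€583.6

Market equilibrium (private): 27.3 + 3.0Q = 143.6 - 1.1Q → Q_m = 28.3659.
Total external cost = ∫₀^{Q_m} (14.9 + 0.4Q) dQ = 14.9×28.3659 + ½×0.4×28.3659² = 583.5768.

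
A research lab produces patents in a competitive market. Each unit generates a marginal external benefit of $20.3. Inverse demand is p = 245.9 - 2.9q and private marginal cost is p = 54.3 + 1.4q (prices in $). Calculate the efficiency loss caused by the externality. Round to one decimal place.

Market equilibrium (private): 54.3 + 1.4q = 245.9 - 2.9q → q_m = 44.5581.
Social marginal cost = private MC − MEB = 34.0 + 1.4q.
Set SMC = demand: 34.0 + 1.4q = 245.9 - 2.9q → q* = 49.2791.
Between q* and q_m the wedge demand − SMC runs linearly from 0 to MEB(q_m), so the loss is a triangle.
DWL = ½ × 4.7210 × 20.3000 = 47.9182.

DWL = $47.9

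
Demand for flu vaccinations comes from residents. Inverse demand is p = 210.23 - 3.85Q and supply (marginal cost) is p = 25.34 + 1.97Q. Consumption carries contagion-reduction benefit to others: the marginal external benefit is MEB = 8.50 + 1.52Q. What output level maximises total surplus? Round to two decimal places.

Q* = 44.97

Social marginal benefit = demand + MEB = 218.73 - 2.33Q.
Set SMB = MC: 218.73 - 2.33Q = 25.34 + 1.97Q → Q* = 44.9744.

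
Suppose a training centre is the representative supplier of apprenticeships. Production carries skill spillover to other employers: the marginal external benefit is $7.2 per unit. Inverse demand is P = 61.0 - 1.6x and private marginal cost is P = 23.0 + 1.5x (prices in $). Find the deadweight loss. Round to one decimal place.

DWL = $8.4

Market equilibrium (private): 23.0 + 1.5x = 61.0 - 1.6x → x_m = 12.2581.
Social marginal cost = private MC − MEB = 15.8 + 1.5x.
Set SMC = demand: 15.8 + 1.5x = 61.0 - 1.6x → x* = 14.5806.
The welfare-loss triangle has base |x_m − x*| and height MEB(x_m) (the vertical gap between SMC and demand is zero at x* and MEB at x_m).
DWL = ½ × 2.3225 × 7.2000 = 8.3610.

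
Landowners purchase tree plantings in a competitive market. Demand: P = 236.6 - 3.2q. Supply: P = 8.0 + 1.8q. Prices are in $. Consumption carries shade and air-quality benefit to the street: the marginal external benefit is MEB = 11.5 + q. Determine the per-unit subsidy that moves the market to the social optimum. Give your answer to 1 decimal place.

Social marginal benefit = demand + MEB = 248.1 - 2.2q.
Set SMB = MC: 248.1 - 2.2q = 8.0 + 1.8q → q* = 60.0250.
The Pigouvian subsidy equals MEB at q*: 11.5 + 1.0×60.0250 = 71.5250.

subsidy = $71.5 per unit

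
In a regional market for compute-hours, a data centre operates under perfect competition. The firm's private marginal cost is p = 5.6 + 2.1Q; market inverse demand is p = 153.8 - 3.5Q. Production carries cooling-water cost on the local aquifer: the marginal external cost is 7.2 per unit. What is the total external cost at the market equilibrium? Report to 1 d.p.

190.5

Market equilibrium (private): 5.6 + 2.1Q = 153.8 - 3.5Q → Q_m = 26.4643.
Total external cost = MEC × Q_m = 7.2 × 26.4643 = 190.5430.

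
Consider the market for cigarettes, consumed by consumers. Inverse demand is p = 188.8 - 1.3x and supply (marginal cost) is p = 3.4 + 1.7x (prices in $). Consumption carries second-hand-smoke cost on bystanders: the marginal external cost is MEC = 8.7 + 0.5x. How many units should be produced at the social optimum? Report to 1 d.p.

x* = 50.5

Social marginal benefit = demand − MEC = 180.1 - 1.8x.
Set SMB = MC: 180.1 - 1.8x = 3.4 + 1.7x → x* = 50.4857.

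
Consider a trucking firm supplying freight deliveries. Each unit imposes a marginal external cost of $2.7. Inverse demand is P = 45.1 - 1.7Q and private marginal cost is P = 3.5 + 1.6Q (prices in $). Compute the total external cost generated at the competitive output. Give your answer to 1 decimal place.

Market equilibrium (private): 3.5 + 1.6Q = 45.1 - 1.7Q → Q_m = 12.6061.
Total external cost = MEC × Q_m = 2.7 × 12.6061 = 34.0365.

$34.0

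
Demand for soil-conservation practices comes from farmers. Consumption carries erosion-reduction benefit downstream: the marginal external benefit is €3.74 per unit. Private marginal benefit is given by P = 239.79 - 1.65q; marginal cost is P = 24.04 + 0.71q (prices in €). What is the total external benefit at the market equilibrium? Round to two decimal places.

€341.91

Market equilibrium (private): 24.04 + 0.71q = 239.79 - 1.65q → q_m = 91.4195.
Total external benefit = MEB × q_m = 3.74 × 91.4195 = 341.9089.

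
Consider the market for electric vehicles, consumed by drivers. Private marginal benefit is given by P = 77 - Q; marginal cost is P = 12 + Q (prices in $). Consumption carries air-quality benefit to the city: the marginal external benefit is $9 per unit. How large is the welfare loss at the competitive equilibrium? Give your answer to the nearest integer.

DWL = $20

Market equilibrium (private): 12 + Q = 77 - Q → Q_m = 32.5000.
Social marginal benefit = demand + MEB = 86 - Q.
Set SMB = MC: 86 - Q = 12 + Q → Q* = 37.0000.
The welfare-loss triangle has base |Q_m − Q*| and height MEB(Q_m) (the vertical gap between SMB and MC is zero at Q* and MEB at Q_m).
DWL = ½ × 4.5000 × 9.0000 = 20.2500.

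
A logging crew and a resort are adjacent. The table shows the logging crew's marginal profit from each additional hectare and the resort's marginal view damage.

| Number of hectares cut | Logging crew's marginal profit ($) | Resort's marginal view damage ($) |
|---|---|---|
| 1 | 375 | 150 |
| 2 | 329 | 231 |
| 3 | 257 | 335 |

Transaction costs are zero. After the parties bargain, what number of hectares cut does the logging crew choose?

Bargaining reaches the level where marginal profit last exceeds marginal view damage.
That holds through level 2 (329 ≥ 231) but not at 3 (257 < 335).

2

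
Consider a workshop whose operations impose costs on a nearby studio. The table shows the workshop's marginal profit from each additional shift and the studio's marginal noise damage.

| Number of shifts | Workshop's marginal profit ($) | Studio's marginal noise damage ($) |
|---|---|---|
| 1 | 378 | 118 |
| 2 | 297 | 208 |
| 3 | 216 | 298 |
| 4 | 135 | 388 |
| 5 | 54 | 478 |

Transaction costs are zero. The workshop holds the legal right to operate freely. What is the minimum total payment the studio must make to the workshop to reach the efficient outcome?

Left alone the workshop would choose level 5 (marginal profit stays positive).
Efficient level: k* = 2 (marginal profit ≥ marginal noise damage through 2).
The studio must at least cover the workshop's forgone profit from cutting 5→2: 216 + 135 + 54 = 405.

$405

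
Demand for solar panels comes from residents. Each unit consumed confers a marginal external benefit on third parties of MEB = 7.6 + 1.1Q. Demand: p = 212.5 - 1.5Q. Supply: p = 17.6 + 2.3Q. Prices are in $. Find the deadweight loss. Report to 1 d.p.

DWL = $759.0

Market equilibrium (private): 17.6 + 2.3Q = 212.5 - 1.5Q → Q_m = 51.2895.
Social marginal benefit = demand + MEB = 220.1 - 0.4Q.
Set SMB = MC: 220.1 - 0.4Q = 17.6 + 2.3Q → Q* = 75.0000.
Height of the DWL triangle at Q_m is SMB(Q_m) − MC(Q_m) = MEB(Q_m) = 64.0184.
DWL = ½ × 23.7105 × 64.0184 = 758.9541.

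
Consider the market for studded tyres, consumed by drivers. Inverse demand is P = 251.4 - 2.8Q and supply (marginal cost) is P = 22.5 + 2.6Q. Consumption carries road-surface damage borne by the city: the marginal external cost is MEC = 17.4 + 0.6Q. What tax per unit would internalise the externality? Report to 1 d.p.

Social marginal benefit = demand − MEC = 234.0 - 3.4Q.
Set SMB = MC: 234.0 - 3.4Q = 22.5 + 2.6Q → Q* = 35.2500.
The Pigouvian tax equals MEC at Q*: 17.4 + 0.6×35.2500 = 38.5500.

tax = 38.6 per unit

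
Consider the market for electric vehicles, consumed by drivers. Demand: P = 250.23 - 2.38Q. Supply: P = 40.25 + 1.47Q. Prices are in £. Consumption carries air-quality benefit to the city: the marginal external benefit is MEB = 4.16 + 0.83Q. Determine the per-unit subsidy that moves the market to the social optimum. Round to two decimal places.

subsidy = £63.01 per unit

Social marginal benefit = demand + MEB = 254.39 - 1.55Q.
Set SMB = MC: 254.39 - 1.55Q = 40.25 + 1.47Q → Q* = 70.9073.
The Pigouvian subsidy equals MEB at Q*: 4.16 + 0.83×70.9073 = 63.0131.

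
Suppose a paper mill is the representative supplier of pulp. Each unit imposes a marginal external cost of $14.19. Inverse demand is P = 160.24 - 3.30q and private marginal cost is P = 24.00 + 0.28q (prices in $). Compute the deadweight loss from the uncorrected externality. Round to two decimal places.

DWL = $28.12

Market equilibrium (private): 24.00 + 0.28q = 160.24 - 3.30q → q_m = 38.0559.
Social marginal cost = private MC + MEC = 38.19 + 0.28q.
Set SMC = demand: 38.19 + 0.28q = 160.24 - 3.30q → q* = 34.0922.
Between q* and q_m the wedge SMC − demand runs linearly from 0 to MEC(q_m), so the loss is a triangle.
DWL = ½ × 3.9637 × 14.1900 = 28.1225.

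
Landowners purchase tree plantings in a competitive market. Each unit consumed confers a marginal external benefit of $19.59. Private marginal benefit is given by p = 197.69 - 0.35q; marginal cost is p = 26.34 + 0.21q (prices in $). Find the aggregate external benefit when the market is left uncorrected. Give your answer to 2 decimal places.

$5994.19

Market equilibrium (private): 26.34 + 0.21q = 197.69 - 0.35q → q_m = 305.9821.
Total external benefit = MEB × q_m = 19.59 × 305.9821 = 5994.1893.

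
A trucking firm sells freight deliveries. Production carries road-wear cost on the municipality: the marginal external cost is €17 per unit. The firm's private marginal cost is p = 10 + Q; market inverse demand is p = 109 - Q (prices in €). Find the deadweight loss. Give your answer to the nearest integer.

Market equilibrium (private): 10 + Q = 109 - Q → Q_m = 49.5000.
Social marginal cost = private MC + MEC = 27 + Q.
Set SMC = demand: 27 + Q = 109 - Q → Q* = 41.0000.
The welfare-loss triangle has base |Q_m − Q*| and height MEC(Q_m) (the vertical gap between SMC and demand is zero at Q* and MEC at Q_m).
DWL = ½ × 8.5000 × 17.0000 = 72.2500.

DWL = €72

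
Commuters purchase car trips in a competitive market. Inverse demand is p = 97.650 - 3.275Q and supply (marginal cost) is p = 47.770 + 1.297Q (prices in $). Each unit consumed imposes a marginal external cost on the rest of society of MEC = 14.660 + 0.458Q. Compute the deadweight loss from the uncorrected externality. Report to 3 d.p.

Market equilibrium (private): 47.770 + 1.297Q = 97.650 - 3.275Q → Q_m = 10.9099.
Social marginal benefit = demand − MEC = 82.990 - 3.733Q.
Set SMB = MC: 82.990 - 3.733Q = 47.770 + 1.297Q → Q* = 7.0020.
The loss is the area between SMB and MC from Q* to Q_m; with linear curves that's a triangle of height MEC(Q_m).
DWL = ½ × 3.9079 × 19.6567 = 38.4082.

DWL = $38.408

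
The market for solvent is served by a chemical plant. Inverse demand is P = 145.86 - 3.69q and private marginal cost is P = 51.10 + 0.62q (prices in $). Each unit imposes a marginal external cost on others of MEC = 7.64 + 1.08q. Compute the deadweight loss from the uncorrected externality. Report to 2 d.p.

Market equilibrium (private): 51.10 + 0.62q = 145.86 - 3.69q → q_m = 21.9861.
Social marginal cost = private MC + MEC = 58.74 + 1.70q.
Set SMC = demand: 58.74 + 1.70q = 145.86 - 3.69q → q* = 16.1633.
Between q* and q_m the wedge SMC − demand runs linearly from 0 to MEC(q_m), so the loss is a triangle.
DWL = ½ × 5.8228 × 31.3850 = 91.3743.

DWL = $91.37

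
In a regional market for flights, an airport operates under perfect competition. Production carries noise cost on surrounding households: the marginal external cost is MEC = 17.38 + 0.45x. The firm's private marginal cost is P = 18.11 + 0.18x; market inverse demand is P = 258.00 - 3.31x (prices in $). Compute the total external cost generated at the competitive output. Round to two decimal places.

Market equilibrium (private): 18.11 + 0.18x = 258.00 - 3.31x → x_m = 68.7364.
Total external cost = ∫₀^{x_m} (17.38 + 0.45x) dx = 17.38×68.7364 + ½×0.45×68.7364² = 2257.6945.

$2257.69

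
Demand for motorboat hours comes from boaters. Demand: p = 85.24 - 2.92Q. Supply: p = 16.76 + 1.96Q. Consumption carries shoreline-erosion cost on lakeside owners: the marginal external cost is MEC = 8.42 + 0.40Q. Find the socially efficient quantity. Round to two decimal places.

Q* = 11.38

Social marginal benefit = demand − MEC = 76.82 - 3.32Q.
Set SMB = MC: 76.82 - 3.32Q = 16.76 + 1.96Q → Q* = 11.3750.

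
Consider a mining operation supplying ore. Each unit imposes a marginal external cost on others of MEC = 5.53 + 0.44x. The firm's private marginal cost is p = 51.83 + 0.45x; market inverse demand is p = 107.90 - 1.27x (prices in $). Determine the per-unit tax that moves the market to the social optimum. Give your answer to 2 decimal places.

tax = $15.83 per unit

Social marginal cost = private MC + MEC = 57.36 + 0.89x.
Set SMC = demand: 57.36 + 0.89x = 107.90 - 1.27x → x* = 23.3981.
The Pigouvian tax equals MEC at x*: 5.53 + 0.44×23.3981 = 15.8252.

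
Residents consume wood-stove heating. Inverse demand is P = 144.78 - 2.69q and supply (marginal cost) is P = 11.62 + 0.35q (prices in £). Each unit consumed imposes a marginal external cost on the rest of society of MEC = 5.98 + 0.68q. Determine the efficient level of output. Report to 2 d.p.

Social marginal benefit = demand − MEC = 138.80 - 3.37q.
Set SMB = MC: 138.80 - 3.37q = 11.62 + 0.35q → q* = 34.1882.

q* = 34.19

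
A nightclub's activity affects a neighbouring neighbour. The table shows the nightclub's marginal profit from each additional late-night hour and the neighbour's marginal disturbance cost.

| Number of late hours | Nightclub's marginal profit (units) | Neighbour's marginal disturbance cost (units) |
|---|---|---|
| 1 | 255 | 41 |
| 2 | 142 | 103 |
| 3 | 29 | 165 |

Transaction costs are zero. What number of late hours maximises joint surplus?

Bargaining reaches the level where marginal profit last exceeds marginal disturbance cost.
That holds through level 2 (142 ≥ 103) but not at 3 (29 < 165).

2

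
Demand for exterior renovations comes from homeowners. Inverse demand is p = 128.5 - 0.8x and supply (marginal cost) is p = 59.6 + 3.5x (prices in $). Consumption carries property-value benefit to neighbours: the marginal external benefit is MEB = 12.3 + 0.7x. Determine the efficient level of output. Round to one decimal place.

Social marginal benefit = demand + MEB = 140.8 - 0.1x.
Set SMB = MC: 140.8 - 0.1x = 59.6 + 3.5x → x* = 22.5556.

x* = 22.6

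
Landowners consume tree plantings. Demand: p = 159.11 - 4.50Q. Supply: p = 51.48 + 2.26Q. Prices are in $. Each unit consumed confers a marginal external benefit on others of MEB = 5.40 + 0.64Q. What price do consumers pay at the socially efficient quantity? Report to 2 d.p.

P = $76.00

Social marginal benefit = demand + MEB = 164.51 - 3.86Q.
Set SMB = MC: 164.51 - 3.86Q = 51.48 + 2.26Q → Q* = 18.4690.
Consumer price on the demand curve at Q*: 159.11 − 4.50×18.4690 = 75.9995.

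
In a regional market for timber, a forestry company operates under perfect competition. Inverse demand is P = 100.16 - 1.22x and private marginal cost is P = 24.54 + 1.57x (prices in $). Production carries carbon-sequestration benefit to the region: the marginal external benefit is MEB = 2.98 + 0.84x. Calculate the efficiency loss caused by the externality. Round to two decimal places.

DWL = $169.98

Market equilibrium (private): 24.54 + 1.57x = 100.16 - 1.22x → x_m = 27.1039.
Social marginal cost = private MC − MEB = 21.56 + 0.73x.
Set SMC = demand: 21.56 + 0.73x = 100.16 - 1.22x → x* = 40.3077.
Height of the DWL triangle at x_m is demand(x_m) − SMC(x_m) = MEB(x_m) = 25.7473.
DWL = ½ × 13.2038 × 25.7473 = 169.9811.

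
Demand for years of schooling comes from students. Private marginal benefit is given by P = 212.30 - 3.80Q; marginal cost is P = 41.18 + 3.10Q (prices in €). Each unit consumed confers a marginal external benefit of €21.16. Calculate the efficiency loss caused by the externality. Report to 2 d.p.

Market equilibrium (private): 41.18 + 3.10Q = 212.30 - 3.80Q → Q_m = 24.8000.
Social marginal benefit = demand + MEB = 233.46 - 3.80Q.
Set SMB = MC: 233.46 - 3.80Q = 41.18 + 3.10Q → Q* = 27.8667.
Between Q* and Q_m the wedge SMB − MC runs linearly from 0 to MEB(Q_m), so the loss is a triangle.
DWL = ½ × 3.0667 × 21.1600 = 32.4457.

DWL = €32.45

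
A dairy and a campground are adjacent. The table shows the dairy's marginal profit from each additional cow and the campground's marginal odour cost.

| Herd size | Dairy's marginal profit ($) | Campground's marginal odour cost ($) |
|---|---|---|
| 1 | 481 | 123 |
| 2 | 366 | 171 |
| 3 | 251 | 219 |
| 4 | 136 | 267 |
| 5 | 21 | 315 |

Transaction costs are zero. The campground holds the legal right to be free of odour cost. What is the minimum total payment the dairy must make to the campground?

$513

Efficient level: marginal profit ≥ marginal odour cost through level 3, so k* = 3.
With the campground holding the right, the dairy must at least compensate total damage at k*: 123 + 171 + 219 = 513.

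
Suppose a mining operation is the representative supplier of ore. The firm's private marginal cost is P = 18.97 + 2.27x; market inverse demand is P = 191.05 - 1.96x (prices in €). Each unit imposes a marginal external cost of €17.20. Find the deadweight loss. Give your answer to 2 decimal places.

DWL = €34.97

Market equilibrium (private): 18.97 + 2.27x = 191.05 - 1.96x → x_m = 40.6809.
Social marginal cost = private MC + MEC = 36.17 + 2.27x.
Set SMC = demand: 36.17 + 2.27x = 191.05 - 1.96x → x* = 36.6147.
The loss is the area between SMC and demand from x* to x_m; with linear curves that's a triangle of height MEC(x_m).
DWL = ½ × 4.0662 × 17.2000 = 34.9693.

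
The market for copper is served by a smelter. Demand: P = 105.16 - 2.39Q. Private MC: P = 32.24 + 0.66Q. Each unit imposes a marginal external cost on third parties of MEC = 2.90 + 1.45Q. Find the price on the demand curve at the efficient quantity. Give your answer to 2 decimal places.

Social marginal cost = private MC + MEC = 35.14 + 2.11Q.
Set SMC = demand: 35.14 + 2.11Q = 105.16 - 2.39Q → Q* = 15.5600.
Consumer price on the demand curve at Q*: 105.16 − 2.39×15.5600 = 67.9716.

P = 67.97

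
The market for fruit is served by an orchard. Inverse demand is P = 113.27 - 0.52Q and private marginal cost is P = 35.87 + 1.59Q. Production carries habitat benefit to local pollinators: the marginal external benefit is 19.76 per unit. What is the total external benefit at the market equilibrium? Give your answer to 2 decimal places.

Market equilibrium (private): 35.87 + 1.59Q = 113.27 - 0.52Q → Q_m = 36.6825.
Total external benefit = MEB × Q_m = 19.76 × 36.6825 = 724.8462.

724.85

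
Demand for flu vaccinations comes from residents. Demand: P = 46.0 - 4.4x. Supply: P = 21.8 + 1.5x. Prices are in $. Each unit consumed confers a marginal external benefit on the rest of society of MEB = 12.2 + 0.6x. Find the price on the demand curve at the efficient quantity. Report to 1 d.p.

Social marginal benefit = demand + MEB = 58.2 - 3.8x.
Set SMB = MC: 58.2 - 3.8x = 21.8 + 1.5x → x* = 6.8679.
Consumer price on the demand curve at x*: 46.0 − 4.4×6.8679 = 15.7812.

P = $15.8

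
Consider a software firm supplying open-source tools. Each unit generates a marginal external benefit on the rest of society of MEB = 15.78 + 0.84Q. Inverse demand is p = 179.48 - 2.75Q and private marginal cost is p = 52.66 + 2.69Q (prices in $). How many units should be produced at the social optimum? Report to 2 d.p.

Q* = 31.00

Social marginal cost = private MC − MEB = 36.88 + 1.85Q.
Set SMC = demand: 36.88 + 1.85Q = 179.48 - 2.75Q → Q* = 31.0000.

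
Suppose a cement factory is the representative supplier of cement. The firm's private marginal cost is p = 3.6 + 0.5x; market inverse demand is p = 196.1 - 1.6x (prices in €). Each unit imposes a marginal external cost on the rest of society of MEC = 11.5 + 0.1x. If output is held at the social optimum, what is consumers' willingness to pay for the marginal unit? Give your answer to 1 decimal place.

P = €64.5

Social marginal cost = private MC + MEC = 15.1 + 0.6x.
Set SMC = demand: 15.1 + 0.6x = 196.1 - 1.6x → x* = 82.2727.
Consumer price on the demand curve at x*: 196.1 − 1.6×82.2727 = 64.4637.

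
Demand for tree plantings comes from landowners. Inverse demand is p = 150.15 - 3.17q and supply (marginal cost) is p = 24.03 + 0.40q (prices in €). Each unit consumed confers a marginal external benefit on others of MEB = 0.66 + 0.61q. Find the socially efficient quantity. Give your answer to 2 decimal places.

q* = 42.83

Social marginal benefit = demand + MEB = 150.81 - 2.56q.
Set SMB = MC: 150.81 - 2.56q = 24.03 + 0.40q → q* = 42.8311.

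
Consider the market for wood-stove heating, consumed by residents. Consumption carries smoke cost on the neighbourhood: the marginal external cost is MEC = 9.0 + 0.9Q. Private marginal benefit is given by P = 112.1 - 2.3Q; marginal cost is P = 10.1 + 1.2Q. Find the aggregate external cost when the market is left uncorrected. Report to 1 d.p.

644.5

Market equilibrium (private): 10.1 + 1.2Q = 112.1 - 2.3Q → Q_m = 29.1429.
Total external cost = ∫₀^{Q_m} (9.0 + 0.9Q) dQ = 9.0×29.1429 + ½×0.9×29.1429² = 644.4750.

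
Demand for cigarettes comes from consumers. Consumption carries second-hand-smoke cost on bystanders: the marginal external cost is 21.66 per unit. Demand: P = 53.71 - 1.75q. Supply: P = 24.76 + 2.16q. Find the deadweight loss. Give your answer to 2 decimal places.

Market equilibrium (private): 24.76 + 2.16q = 53.71 - 1.75q → q_m = 7.4041.
Social marginal benefit = demand − MEC = 32.05 - 1.75q.
Set SMB = MC: 32.05 - 1.75q = 24.76 + 2.16q → q* = 1.8645.
The loss is the area between SMB and MC from q* to q_m; with linear curves that's a triangle of height MEC(q_m).
DWL = ½ × 5.5396 × 21.6600 = 59.9939.

DWL = 59.99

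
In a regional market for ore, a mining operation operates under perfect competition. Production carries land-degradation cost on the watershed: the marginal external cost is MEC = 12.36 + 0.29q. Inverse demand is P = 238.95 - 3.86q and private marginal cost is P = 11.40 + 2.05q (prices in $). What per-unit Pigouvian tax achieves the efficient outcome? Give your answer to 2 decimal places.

tax = $22.43 per unit

Social marginal cost = private MC + MEC = 23.76 + 2.34q.
Set SMC = demand: 23.76 + 2.34q = 238.95 - 3.86q → q* = 34.7081.
The Pigouvian tax equals MEC at q*: 12.36 + 0.29×34.7081 = 22.4253.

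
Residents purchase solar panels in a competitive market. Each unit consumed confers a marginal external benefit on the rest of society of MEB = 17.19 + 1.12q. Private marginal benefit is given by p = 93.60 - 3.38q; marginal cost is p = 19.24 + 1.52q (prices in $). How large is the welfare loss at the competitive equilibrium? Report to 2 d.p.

DWL = $154.59

Market equilibrium (private): 19.24 + 1.52q = 93.60 - 3.38q → q_m = 15.1755.
Social marginal benefit = demand + MEB = 110.79 - 2.26q.
Set SMB = MC: 110.79 - 2.26q = 19.24 + 1.52q → q* = 24.2196.
Between q* and q_m the wedge SMB − MC runs linearly from 0 to MEB(q_m), so the loss is a triangle.
DWL = ½ × 9.0441 × 34.1866 = 154.5935.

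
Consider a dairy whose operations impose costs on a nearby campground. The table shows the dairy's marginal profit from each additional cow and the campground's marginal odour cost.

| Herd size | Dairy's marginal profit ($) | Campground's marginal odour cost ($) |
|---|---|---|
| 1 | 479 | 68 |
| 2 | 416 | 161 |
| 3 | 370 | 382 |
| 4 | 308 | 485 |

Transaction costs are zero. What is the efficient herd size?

2

Bargaining reaches the level where marginal profit last exceeds marginal odour cost.
That holds through level 2 (416 ≥ 161) but not at 3 (370 < 382).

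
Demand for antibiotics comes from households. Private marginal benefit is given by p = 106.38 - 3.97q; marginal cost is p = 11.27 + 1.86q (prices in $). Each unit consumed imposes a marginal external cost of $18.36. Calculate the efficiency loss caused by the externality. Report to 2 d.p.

DWL = $28.91

Market equilibrium (private): 11.27 + 1.86q = 106.38 - 3.97q → q_m = 16.3139.
Social marginal benefit = demand − MEC = 88.02 - 3.97q.
Set SMB = MC: 88.02 - 3.97q = 11.27 + 1.86q → q* = 13.1647.
The loss is the area between SMB and MC from q* to q_m; with linear curves that's a triangle of height MEC(q_m).
DWL = ½ × 3.1492 × 18.3600 = 28.9097.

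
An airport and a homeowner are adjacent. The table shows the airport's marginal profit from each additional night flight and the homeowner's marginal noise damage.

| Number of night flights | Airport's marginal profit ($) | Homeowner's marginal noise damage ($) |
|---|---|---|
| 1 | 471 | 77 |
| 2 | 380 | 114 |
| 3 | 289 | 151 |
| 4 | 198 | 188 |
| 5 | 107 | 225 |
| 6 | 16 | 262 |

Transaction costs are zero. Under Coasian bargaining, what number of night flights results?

Bargaining reaches the level where marginal profit last exceeds marginal noise damage.
That holds through level 4 (198 ≥ 188) but not at 5 (107 < 225).

4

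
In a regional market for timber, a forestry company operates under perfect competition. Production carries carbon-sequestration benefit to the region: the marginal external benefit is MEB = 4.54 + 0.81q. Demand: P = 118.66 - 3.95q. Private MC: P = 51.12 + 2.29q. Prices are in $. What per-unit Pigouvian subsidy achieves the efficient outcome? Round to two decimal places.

subsidy = $15.29 per unit

Social marginal cost = private MC − MEB = 46.58 + 1.48q.
Set SMC = demand: 46.58 + 1.48q = 118.66 - 3.95q → q* = 13.2744.
The Pigouvian subsidy equals MEB at q*: 4.54 + 0.81×13.2744 = 15.2923.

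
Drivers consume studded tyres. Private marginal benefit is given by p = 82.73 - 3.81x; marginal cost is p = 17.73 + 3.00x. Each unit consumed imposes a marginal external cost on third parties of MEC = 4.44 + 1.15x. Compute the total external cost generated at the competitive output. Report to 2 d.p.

Market equilibrium (private): 17.73 + 3.00x = 82.73 - 3.81x → x_m = 9.5448.
Total external cost = ∫₀^{x_m} (4.44 + 1.15x) dx = 4.44×9.5448 + ½×1.15×9.5448² = 94.7633.

94.76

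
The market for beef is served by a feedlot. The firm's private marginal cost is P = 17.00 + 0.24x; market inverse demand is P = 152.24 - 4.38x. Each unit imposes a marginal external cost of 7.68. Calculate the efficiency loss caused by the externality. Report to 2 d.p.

Market equilibrium (private): 17.00 + 0.24x = 152.24 - 4.38x → x_m = 29.2727.
Social marginal cost = private MC + MEC = 24.68 + 0.24x.
Set SMC = demand: 24.68 + 0.24x = 152.24 - 4.38x → x* = 27.6104.
Height of the DWL triangle at x_m is SMC(x_m) − demand(x_m) = MEC(x_m) = 7.6800.
DWL = ½ × 1.6623 × 7.6800 = 6.3832.

DWL = 6.38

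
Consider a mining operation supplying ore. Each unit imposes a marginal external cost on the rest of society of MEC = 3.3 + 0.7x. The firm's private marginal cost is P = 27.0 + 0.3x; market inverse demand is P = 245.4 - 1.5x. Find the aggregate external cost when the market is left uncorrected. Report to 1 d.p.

5553.0

Market equilibrium (private): 27.0 + 0.3x = 245.4 - 1.5x → x_m = 121.3333.
Total external cost = ∫₀^{x_m} (3.3 + 0.7x) dx = 3.3×121.3333 + ½×0.7×121.3333² = 5553.0193.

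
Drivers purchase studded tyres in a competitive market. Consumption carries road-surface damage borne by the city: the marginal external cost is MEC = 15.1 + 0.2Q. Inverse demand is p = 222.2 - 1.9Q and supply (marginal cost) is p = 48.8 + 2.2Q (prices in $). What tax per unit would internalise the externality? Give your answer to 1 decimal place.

tax = $22.5 per unit

Social marginal benefit = demand − MEC = 207.1 - 2.1Q.
Set SMB = MC: 207.1 - 2.1Q = 48.8 + 2.2Q → Q* = 36.8140.
The Pigouvian tax equals MEC at Q*: 15.1 + 0.2×36.8140 = 22.4628.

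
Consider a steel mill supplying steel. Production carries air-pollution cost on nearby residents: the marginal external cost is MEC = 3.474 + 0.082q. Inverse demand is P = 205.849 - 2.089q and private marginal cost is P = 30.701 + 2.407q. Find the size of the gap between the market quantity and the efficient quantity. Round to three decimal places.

1.457 units

Market equilibrium (private): 30.701 + 2.407q = 205.849 - 2.089q → q_m = 38.9564.
Social marginal cost = private MC + MEC = 34.175 + 2.489q.
Set SMC = demand: 34.175 + 2.489q = 205.849 - 2.089q → q* = 37.4998.
Gap = |38.9564 − 37.4998| = 1.4566.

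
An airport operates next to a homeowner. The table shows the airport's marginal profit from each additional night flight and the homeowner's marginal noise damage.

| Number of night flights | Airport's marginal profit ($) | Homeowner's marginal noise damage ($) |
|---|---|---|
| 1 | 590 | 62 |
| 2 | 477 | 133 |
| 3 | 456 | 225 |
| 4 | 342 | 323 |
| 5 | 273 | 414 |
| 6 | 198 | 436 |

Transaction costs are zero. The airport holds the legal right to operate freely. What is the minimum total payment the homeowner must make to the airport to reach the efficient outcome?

$471

Left alone the airport would choose level 6 (marginal profit stays positive).
Efficient level: k* = 4 (marginal profit ≥ marginal noise damage through 4).
The homeowner must at least cover the airport's forgone profit from cutting 6→4: 273 + 198 = 471.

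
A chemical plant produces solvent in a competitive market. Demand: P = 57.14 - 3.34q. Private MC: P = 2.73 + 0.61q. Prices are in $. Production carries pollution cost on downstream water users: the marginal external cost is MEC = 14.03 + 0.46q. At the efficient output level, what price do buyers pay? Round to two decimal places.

P = $26.56

Social marginal cost = private MC + MEC = 16.76 + 1.07q.
Set SMC = demand: 16.76 + 1.07q = 57.14 - 3.34q → q* = 9.1565.
Consumer price on the demand curve at q*: 57.14 − 3.34×9.1565 = 26.5573.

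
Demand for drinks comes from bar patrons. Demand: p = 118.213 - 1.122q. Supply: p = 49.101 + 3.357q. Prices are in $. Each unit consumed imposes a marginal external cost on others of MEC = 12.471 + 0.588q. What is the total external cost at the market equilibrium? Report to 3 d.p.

$262.429

Market equilibrium (private): 49.101 + 3.357q = 118.213 - 1.122q → q_m = 15.4302.
Total external cost = ∫₀^{q_m} (12.471 + 0.588q) dq = 12.471×15.4302 + ½×0.588×15.4302² = 262.4288.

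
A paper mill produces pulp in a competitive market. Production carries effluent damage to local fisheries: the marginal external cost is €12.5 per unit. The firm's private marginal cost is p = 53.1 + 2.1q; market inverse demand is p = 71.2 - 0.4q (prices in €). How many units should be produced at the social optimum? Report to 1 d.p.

q* = 2.2

Social marginal cost = private MC + MEC = 65.6 + 2.1q.
Set SMC = demand: 65.6 + 2.1q = 71.2 - 0.4q → q* = 2.2400.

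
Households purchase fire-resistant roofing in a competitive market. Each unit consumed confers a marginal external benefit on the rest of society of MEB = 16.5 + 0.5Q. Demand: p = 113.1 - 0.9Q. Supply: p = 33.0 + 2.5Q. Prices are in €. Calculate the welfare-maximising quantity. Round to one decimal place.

Social marginal benefit = demand + MEB = 129.6 - 0.4Q.
Set SMB = MC: 129.6 - 0.4Q = 33.0 + 2.5Q → Q* = 33.3103.

Q* = 33.3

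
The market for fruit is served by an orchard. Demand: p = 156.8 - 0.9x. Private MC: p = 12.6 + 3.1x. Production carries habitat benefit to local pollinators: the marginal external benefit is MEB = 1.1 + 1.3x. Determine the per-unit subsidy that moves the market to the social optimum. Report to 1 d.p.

Social marginal cost = private MC − MEB = 11.5 + 1.8x.
Set SMC = demand: 11.5 + 1.8x = 156.8 - 0.9x → x* = 53.8148.
The Pigouvian subsidy equals MEB at x*: 1.1 + 1.3×53.8148 = 71.0592.

subsidy = 71.1 per unit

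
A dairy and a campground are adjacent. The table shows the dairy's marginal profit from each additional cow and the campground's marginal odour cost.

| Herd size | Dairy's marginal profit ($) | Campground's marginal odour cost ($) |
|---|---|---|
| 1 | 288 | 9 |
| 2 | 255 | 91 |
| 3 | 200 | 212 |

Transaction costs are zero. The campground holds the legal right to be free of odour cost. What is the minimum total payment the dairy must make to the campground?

$100

Efficient level: marginal profit ≥ marginal odour cost through level 2, so k* = 2.
With the campground holding the right, the dairy must at least compensate total damage at k*: 9 + 91 = 100.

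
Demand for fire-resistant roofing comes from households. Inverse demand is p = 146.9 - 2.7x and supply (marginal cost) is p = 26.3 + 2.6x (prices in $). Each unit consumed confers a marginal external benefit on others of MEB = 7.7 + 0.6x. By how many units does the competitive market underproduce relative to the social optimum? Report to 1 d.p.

4.5 units

Market equilibrium (private): 26.3 + 2.6x = 146.9 - 2.7x → x_m = 22.7547.
Social marginal benefit = demand + MEB = 154.6 - 2.1x.
Set SMB = MC: 154.6 - 2.1x = 26.3 + 2.6x → x* = 27.2979.
Gap = |22.7547 − 27.2979| = 4.5432.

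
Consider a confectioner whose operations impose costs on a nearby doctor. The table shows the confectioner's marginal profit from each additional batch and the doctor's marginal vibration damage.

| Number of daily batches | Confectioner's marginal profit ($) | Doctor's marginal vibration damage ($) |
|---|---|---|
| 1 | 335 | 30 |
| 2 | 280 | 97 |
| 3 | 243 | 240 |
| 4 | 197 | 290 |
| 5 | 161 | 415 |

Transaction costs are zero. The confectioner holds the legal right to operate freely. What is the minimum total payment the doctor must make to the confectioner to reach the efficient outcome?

Left alone the confectioner would choose level 5 (marginal profit stays positive).
Efficient level: k* = 3 (marginal profit ≥ marginal vibration damage through 3).
The doctor must at least cover the confectioner's forgone profit from cutting 5→3: 197 + 161 = 358.

$358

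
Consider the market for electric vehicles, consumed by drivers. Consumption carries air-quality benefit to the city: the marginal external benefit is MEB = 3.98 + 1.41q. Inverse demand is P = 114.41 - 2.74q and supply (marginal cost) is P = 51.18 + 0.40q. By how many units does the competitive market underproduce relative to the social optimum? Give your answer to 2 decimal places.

Market equilibrium (private): 51.18 + 0.40q = 114.41 - 2.74q → q_m = 20.1369.
Social marginal benefit = demand + MEB = 118.39 - 1.33q.
Set SMB = MC: 118.39 - 1.33q = 51.18 + 0.40q → q* = 38.8497.
Gap = |20.1369 − 38.8497| = 18.7128.

18.71 units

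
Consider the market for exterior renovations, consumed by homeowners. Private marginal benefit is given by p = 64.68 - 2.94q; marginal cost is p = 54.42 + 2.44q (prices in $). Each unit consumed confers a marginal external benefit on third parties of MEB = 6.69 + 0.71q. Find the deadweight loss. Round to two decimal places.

Market equilibrium (private): 54.42 + 2.44q = 64.68 - 2.94q → q_m = 1.9071.
Social marginal benefit = demand + MEB = 71.37 - 2.23q.
Set SMB = MC: 71.37 - 2.23q = 54.42 + 2.44q → q* = 3.6296.
The welfare-loss triangle has base |q_m − q*| and height MEB(q_m) (the vertical gap between SMB and MC is zero at q* and MEB at q_m).
DWL = ½ × 1.7225 × 8.0440 = 6.9279.

DWL = $6.93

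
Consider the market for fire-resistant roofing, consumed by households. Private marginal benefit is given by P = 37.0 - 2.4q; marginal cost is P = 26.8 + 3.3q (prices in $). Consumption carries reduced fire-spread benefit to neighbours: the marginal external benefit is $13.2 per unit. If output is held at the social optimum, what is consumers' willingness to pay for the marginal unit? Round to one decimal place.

P = $27.1

Social marginal benefit = demand + MEB = 50.2 - 2.4q.
Set SMB = MC: 50.2 - 2.4q = 26.8 + 3.3q → q* = 4.1053.
Consumer price on the demand curve at q*: 37.0 − 2.4×4.1053 = 27.1473.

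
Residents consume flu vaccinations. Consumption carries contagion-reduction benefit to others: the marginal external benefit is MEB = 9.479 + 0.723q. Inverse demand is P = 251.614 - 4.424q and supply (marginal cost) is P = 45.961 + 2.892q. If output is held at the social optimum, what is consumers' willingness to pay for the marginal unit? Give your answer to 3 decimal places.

Social marginal benefit = demand + MEB = 261.093 - 3.701q.
Set SMB = MC: 261.093 - 3.701q = 45.961 + 2.892q → q* = 32.6304.
Consumer price on the demand curve at q*: 251.614 − 4.424×32.6304 = 107.2571.

P = 107.257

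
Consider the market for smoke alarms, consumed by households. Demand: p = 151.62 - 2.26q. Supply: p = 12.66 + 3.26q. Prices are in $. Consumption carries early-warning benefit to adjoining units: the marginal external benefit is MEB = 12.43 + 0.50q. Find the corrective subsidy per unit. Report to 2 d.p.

Social marginal benefit = demand + MEB = 164.05 - 1.76q.
Set SMB = MC: 164.05 - 1.76q = 12.66 + 3.26q → q* = 30.1574.
The Pigouvian subsidy equals MEB at q*: 12.43 + 0.50×30.1574 = 27.5087.

subsidy = $27.51 per unit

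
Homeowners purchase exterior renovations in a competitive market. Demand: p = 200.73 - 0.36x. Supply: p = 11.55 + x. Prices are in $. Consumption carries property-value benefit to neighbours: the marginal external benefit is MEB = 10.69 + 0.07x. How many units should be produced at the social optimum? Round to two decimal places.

x* = 154.94

Social marginal benefit = demand + MEB = 211.42 - 0.29x.
Set SMB = MC: 211.42 - 0.29x = 11.55 + x → x* = 154.9380.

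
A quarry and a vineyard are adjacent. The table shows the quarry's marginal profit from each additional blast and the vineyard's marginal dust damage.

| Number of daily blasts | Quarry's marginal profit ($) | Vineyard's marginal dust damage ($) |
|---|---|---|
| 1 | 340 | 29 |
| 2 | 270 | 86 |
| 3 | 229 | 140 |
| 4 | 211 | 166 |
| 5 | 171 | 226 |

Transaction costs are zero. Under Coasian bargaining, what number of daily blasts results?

Bargaining reaches the level where marginal profit last exceeds marginal dust damage.
That holds through level 4 (211 ≥ 166) but not at 5 (171 < 226).

4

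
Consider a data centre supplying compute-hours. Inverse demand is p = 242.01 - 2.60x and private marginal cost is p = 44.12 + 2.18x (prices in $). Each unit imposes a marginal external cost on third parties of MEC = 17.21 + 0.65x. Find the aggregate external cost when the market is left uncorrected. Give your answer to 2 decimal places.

$1269.51

Market equilibrium (private): 44.12 + 2.18x = 242.01 - 2.60x → x_m = 41.3996.
Total external cost = ∫₀^{x_m} (17.21 + 0.65x) dx = 17.21×41.3996 + ½×0.65×41.3996² = 1269.5134.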